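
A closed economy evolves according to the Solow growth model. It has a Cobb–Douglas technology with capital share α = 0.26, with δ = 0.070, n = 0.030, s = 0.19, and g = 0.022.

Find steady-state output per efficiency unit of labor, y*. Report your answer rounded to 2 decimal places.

y* ≈ 1.17

In steady state, investment equals break-even investment: s·k^α = (n + g + δ)·k.
Rearranging, k^(1−α) = s / (n + g + δ).
k^0.74 = 0.19 / (0.030 + 0.022 + 0.070) = 0.19 / 0.122 = 1.5574
k* = 1.5574^(1/0.74) ≈ 1.8197
y* = (k*)^α = 1.8197^0.26 ≈ 1.1684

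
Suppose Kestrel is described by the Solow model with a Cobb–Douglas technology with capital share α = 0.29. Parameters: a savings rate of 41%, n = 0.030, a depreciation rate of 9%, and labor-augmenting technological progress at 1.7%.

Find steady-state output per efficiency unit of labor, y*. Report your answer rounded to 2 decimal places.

y* = 1.56

Steady state requires s·f(k) = (n + g + δ)·k, i.e. s·k^α = (n + g + δ)·k.
Rearranging, k^(1−α) = s / (n + g + δ).
k^0.71 = 0.41 / (0.030 + 0.017 + 0.090) = 0.41 / 0.137 = 2.9927
k* = 2.9927^(1/0.71) ≈ 4.6829
y* = (k*)^α = 4.6829^0.29 ≈ 1.5648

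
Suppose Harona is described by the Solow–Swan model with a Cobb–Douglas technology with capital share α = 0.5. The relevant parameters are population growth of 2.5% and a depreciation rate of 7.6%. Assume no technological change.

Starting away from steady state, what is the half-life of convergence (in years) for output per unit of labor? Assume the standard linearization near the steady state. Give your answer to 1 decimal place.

Near the steady state the convergence rate is λ = (1 − α)(n + δ).
λ = (1 − 0.5) × 0.101 = 0.5 × 0.101 = 0.0505
Half-life = ln 2 / λ = 0.6931 / 0.0505 ≈ 13.72 years

half-life ≈ 13.7 years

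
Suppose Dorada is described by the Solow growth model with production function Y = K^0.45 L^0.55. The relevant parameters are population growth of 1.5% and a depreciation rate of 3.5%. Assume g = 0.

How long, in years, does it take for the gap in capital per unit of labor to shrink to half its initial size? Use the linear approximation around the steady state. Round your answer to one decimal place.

t_½ ≈ 25.2 years

Near the steady state the convergence rate is λ = (1 − α)(n + δ).
λ = (1 − 0.45) × 0.050 = 0.55 × 0.050 = 0.0275
Half-life = ln 2 / λ = 0.6931 / 0.0275 ≈ 25.20 years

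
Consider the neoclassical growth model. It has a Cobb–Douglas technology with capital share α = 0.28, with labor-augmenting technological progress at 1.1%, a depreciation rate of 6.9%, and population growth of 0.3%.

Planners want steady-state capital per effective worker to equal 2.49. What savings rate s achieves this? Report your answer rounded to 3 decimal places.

Steady state requires s·f(k) = (n + g + δ)·k, i.e. s·k^α = (n + g + δ)·k.
So s / (n + g + δ) = (k*)^(1−α) = 2.49^0.72 = 1.9287.
Therefore s = 1.9287 × (n + g + δ) = 1.9287 × 0.083 = 0.1601.

s ≈ 0.160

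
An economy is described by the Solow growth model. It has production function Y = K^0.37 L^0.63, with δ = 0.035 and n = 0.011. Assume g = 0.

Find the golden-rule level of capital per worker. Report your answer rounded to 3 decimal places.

The golden rule sets f'(k) = n + δ, i.e. α·k^(α−1) = n + δ.
So k^(1−α) = α / (n + δ) = 0.37 / 0.046 = 8.0435.
k_gold = 8.0435^(1/0.63) ≈ 27.3662

k_gold ≈ 27.366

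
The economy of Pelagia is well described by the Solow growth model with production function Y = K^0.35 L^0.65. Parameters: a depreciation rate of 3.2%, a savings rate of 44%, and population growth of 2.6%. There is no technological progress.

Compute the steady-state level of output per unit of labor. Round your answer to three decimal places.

Steady state requires s·f(k) = (n + δ)·k, i.e. s·k^α = (n + δ)·k.
Dividing both sides by k: k^(1−α) = s / (n + δ).
k^0.65 = 0.44 / (0.026 + 0.032) = 0.44 / 0.058 = 7.5862
k* = 7.5862^(1/0.65) ≈ 22.5883
y* = (k*)^α = 22.5883^0.35 ≈ 2.9776

y* = 2.978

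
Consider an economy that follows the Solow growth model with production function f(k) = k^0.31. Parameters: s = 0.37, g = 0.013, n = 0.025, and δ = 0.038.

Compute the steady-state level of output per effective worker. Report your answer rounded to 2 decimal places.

y* ≈ 2.04

In steady state, investment equals break-even investment: s·k^α = (n + g + δ)·k.
Dividing both sides by k: k^(1−α) = s / (n + g + δ).
k^0.69 = 0.37 / (0.025 + 0.013 + 0.038) = 0.37 / 0.076 = 4.8684
k* = 4.8684^(1/0.69) ≈ 9.9132
y* = (k*)^α = 9.9132^0.31 ≈ 2.0362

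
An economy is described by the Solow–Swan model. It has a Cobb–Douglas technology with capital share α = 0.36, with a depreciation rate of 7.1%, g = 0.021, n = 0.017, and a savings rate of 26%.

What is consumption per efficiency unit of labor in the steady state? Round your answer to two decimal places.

At the steady state, Δk = 0, so s·k^α = (n + g + δ)·k.
Dividing both sides by k: k^(1−α) = s / (n + g + δ).
k^0.64 = 0.26 / (0.017 + 0.021 + 0.071) = 0.26 / 0.109 = 2.3853
k* = 2.3853^(1/0.64) ≈ 3.8897
y* = (k*)^α = 3.8897^0.36 ≈ 1.6307
c* = (1 − s)·y* = (1 − 0.26) × 1.6307 ≈ 1.2067

c* = 1.21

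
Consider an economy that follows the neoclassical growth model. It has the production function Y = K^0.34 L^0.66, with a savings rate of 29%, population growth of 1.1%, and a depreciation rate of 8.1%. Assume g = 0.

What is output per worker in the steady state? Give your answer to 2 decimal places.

y* = 1.81

In steady state, investment equals break-even investment: s·k^α = (n + δ)·k.
Dividing both sides by k: k^(1−α) = s / (n + δ).
k^0.66 = 0.29 / (0.011 + 0.081) = 0.29 / 0.092 = 3.1522
k* = 3.1522^(1/0.66) ≈ 5.6948
y* = (k*)^α = 5.6948^0.34 ≈ 1.8066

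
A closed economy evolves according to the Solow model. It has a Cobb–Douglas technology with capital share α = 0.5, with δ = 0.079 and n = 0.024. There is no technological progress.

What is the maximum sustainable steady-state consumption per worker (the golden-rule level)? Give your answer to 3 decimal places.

At the golden rule, f'(k) = n + δ, so α·k^(α−1) = n + δ and k_gold = (α/(n + δ))^(1/(1−α)).
k_gold = (0.5/0.103)^(1/0.5) = 4.8544^2 ≈ 23.5652
c_gold = f(k_gold) − (n + δ)·k_gold = 4.8544 − 0.103×23.5652 ≈ 2.4272

c_gold ≈ 2.427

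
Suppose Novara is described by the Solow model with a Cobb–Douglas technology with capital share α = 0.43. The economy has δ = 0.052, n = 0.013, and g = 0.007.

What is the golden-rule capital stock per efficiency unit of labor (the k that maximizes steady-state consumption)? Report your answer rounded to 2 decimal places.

k_gold ≈ 23.00

The golden rule sets f'(k) = n + g + δ, i.e. α·k^(α−1) = n + g + δ.
So k^(1−α) = α / (n + g + δ) = 0.43 / 0.072 = 5.9722.
k_gold = 5.9722^(1/0.57) ≈ 22.9953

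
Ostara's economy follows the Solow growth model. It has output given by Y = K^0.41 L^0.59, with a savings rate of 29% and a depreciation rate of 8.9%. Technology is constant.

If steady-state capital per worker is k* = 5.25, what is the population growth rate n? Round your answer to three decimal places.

n ≈ 0.020

Steady state requires s·f(k) = (n + δ)·k, i.e. s·k^α = (n + δ)·k.
So s / (n + δ) = (k*)^(1−α) = 5.25^0.59 = 2.6601.
Therefore n + δ = s / 2.6601 = 0.29 / 2.6601 = 0.1090, so n = 0.1090 − 0.089 = 0.0200.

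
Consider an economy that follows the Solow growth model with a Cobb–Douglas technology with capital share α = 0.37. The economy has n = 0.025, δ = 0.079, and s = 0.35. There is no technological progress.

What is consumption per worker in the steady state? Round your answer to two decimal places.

c* = 1.33

At the steady state, Δk = 0, so s·k^α = (n + δ)·k.
Dividing both sides by k: k^(1−α) = s / (n + δ).
k^0.63 = 0.35 / (0.025 + 0.079) = 0.35 / 0.104 = 3.3654
k* = 3.3654^(1/0.63) ≈ 6.8638
y* = (k*)^α = 6.8638^0.37 ≈ 2.0395
c* = (1 − s)·y* = (1 − 0.35) × 2.0395 ≈ 1.3257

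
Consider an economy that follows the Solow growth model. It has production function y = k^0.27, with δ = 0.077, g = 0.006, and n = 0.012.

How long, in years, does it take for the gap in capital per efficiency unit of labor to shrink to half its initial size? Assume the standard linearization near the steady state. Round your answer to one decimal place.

Near the steady state the convergence rate is λ = (1 − α)(n + g + δ).
λ = (1 − 0.27) × 0.095 = 0.73 × 0.095 = 0.06935
Half-life = ln 2 / λ = 0.6931 / 0.06935 ≈ 9.99 years

half-life ≈ 10.0 years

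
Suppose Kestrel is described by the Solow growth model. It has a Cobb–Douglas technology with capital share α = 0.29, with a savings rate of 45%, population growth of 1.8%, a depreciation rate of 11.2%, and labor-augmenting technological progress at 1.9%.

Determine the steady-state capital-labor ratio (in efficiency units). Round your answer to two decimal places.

k* = 4.74

In steady state, investment equals break-even investment: s·k^α = (n + g + δ)·k.
Rearranging, k^(1−α) = s / (n + g + δ).
k^0.71 = 0.45 / (0.018 + 0.019 + 0.112) = 0.45 / 0.149 = 3.0201
k* = 3.0201^(1/0.71) ≈ 4.7434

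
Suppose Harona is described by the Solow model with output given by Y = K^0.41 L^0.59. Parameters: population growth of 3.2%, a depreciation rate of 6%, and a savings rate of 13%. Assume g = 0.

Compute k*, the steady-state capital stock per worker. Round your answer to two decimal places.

In steady state, investment equals break-even investment: s·k^α = (n + δ)·k.
Dividing both sides by k: k^(1−α) = s / (n + δ).
k^0.59 = 0.13 / (0.032 + 0.060) = 0.13 / 0.092 = 1.4130
k* = 1.4130^(1/0.59) ≈ 1.7967

k* = 1.80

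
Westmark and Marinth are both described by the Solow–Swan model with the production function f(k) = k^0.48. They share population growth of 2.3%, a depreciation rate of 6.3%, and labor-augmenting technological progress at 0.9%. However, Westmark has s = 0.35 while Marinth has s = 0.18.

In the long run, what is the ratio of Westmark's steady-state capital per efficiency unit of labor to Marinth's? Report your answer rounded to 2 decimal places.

ratio ≈ 3.59

Steady-state k* = [s/(n + g + δ)]^(1/(1−α)), so the ratio is [ (s_W/(n + g + δ)_W) / (s_M/(n + g + δ)_M) ]^1.9231.
s_W/(n + g + δ)_W = 0.35/0.095 = 3.6842; s_M/(n + g + δ)_M = 0.18/0.095 = 1.8947.
Ratio = (3.6842/1.8947)^1.9231 = 1.9445^1.9231 ≈ 3.5926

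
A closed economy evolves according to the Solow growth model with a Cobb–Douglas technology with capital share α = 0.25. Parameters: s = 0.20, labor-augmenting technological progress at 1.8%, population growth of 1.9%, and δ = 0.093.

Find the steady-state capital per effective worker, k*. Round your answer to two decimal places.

k* ≈ 1.78

At the steady state, Δk = 0, so s·k^α = (n + g + δ)·k.
Rearranging, k^(1−α) = s / (n + g + δ).
k^0.75 = 0.20 / (0.019 + 0.018 + 0.093) = 0.20 / 0.130 = 1.5385
k* = 1.5385^(1/0.75) ≈ 1.7761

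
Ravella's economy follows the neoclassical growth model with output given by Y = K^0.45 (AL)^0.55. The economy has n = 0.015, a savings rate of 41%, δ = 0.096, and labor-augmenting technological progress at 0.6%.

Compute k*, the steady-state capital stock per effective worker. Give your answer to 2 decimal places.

k* = 9.78

At the steady state, Δk = 0, so s·k^α = (n + g + δ)·k.
Dividing both sides by k: k^(1−α) = s / (n + g + δ).
k^0.55 = 0.41 / (0.015 + 0.006 + 0.096) = 0.41 / 0.117 = 3.5043
k* = 3.5043^(1/0.55) ≈ 9.7765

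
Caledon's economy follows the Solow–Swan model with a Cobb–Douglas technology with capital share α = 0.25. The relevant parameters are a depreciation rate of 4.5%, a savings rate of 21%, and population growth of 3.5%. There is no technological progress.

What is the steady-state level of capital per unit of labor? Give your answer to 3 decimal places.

k* = 3.621

In steady state, investment equals break-even investment: s·k^α = (n + δ)·k.
Dividing both sides by k: k^(1−α) = s / (n + δ).
k^0.75 = 0.21 / (0.035 + 0.045) = 0.21 / 0.080 = 2.6250
k* = 2.6250^(1/0.75) ≈ 3.6211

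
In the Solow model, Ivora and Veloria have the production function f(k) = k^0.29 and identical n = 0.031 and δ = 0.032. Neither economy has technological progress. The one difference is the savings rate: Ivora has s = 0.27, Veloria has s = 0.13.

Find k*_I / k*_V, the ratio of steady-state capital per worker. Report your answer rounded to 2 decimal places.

k*_I / k*_V ≈ 2.80

Steady-state k* = [s/(n + δ)]^(1/(1−α)), so the ratio is [ (s_I/(n + δ)_I) / (s_V/(n + δ)_V) ]^1.4085.
s_I/(n + δ)_I = 0.27/0.063 = 4.2857; s_V/(n + δ)_V = 0.13/0.063 = 2.0635.
Ratio = (4.2857/2.0635)^1.4085 = 2.0769^1.4085 ≈ 2.7995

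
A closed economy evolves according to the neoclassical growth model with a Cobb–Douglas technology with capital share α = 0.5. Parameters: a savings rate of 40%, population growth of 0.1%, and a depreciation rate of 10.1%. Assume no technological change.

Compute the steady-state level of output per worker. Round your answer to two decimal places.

In steady state, investment equals break-even investment: s·k^α = (n + δ)·k.
Dividing both sides by k: k^(1−α) = s / (n + δ).
k^0.5 = 0.40 / (0.001 + 0.101) = 0.40 / 0.102 = 3.9216
k* = 3.9216^(1/0.5) ≈ 15.3789
y* = (k*)^α = 15.3789^0.5 ≈ 3.9216

y* = 3.92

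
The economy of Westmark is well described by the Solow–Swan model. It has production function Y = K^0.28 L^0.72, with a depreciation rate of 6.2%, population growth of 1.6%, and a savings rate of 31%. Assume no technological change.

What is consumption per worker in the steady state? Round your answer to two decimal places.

In steady state, investment equals break-even investment: s·k^α = (n + δ)·k.
Rearranging, k^(1−α) = s / (n + δ).
k^0.72 = 0.31 / (0.016 + 0.062) = 0.31 / 0.078 = 3.9744
k* = 3.9744^(1/0.72) ≈ 6.7971
y* = (k*)^α = 6.7971^0.28 ≈ 1.7102
c* = (1 − s)·y* = (1 − 0.31) × 1.7102 ≈ 1.1800

c* = 1.18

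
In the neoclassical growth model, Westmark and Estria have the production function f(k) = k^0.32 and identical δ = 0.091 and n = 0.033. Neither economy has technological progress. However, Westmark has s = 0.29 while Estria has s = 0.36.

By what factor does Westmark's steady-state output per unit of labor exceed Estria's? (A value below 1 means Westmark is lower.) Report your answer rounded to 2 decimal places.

y*_W / y*_E ≈ 0.90

Steady-state y* = [s/(n + δ)]^(α/(1−α)), so the ratio is [ (s_W/(n + δ)_W) / (s_E/(n + δ)_E) ]^0.4706.
s_W/(n + δ)_W = 0.29/0.124 = 2.3387; s_E/(n + δ)_E = 0.36/0.124 = 2.9032.
Ratio = (2.3387/2.9032)^0.4706 = 0.8056^0.4706 ≈ 0.9033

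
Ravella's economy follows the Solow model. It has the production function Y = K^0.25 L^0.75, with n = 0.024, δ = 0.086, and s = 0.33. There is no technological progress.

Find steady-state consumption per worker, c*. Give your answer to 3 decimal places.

In steady state, investment equals break-even investment: s·k^α = (n + δ)·k.
Rearranging, k^(1−α) = s / (n + δ).
k^0.75 = 0.33 / (0.024 + 0.086) = 0.33 / 0.110 = 3.0000
k* = 3.0000^(1/0.75) ≈ 4.3267
y* = (k*)^α = 4.3267^0.25 ≈ 1.4422
c* = (1 − s)·y* = (1 − 0.33) × 1.4422 ≈ 0.9663

c* = 0.966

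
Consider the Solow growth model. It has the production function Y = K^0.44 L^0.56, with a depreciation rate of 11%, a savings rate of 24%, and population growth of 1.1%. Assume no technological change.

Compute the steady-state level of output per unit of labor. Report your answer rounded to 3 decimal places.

y* ≈ 1.713

Steady state requires s·f(k) = (n + δ)·k, i.e. s·k^α = (n + δ)·k.
Rearranging, k^(1−α) = s / (n + δ).
k^0.56 = 0.24 / (0.011 + 0.110) = 0.24 / 0.121 = 1.9835
k* = 1.9835^(1/0.56) ≈ 3.3973
y* = (k*)^α = 3.3973^0.44 ≈ 1.7128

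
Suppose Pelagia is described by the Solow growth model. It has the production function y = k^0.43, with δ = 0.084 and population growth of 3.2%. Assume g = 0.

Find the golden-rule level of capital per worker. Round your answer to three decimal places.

k_gold ≈ 9.960

The golden rule sets f'(k) = n + δ, i.e. α·k^(α−1) = n + δ.
So k^(1−α) = α / (n + δ) = 0.43 / 0.116 = 3.7069.
k_gold = 3.7069^(1/0.57) ≈ 9.9601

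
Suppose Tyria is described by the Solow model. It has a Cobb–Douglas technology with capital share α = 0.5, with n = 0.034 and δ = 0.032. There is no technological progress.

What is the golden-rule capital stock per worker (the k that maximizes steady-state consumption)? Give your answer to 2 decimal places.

The golden rule sets f'(k) = n + δ, i.e. α·k^(α−1) = n + δ.
So k^(1−α) = α / (n + δ) = 0.5 / 0.066 = 7.5758.
k_gold = 7.5758^(1/0.5) ≈ 57.3927

k_gold ≈ 57.39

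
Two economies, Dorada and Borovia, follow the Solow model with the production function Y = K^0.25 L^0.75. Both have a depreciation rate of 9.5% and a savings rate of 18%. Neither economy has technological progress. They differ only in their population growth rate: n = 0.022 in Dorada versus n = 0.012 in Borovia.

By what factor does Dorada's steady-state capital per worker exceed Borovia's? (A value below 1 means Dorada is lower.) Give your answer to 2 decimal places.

Steady-state k* = [s/(n + δ)]^(1/(1−α)), so the ratio is [ (s_D/(n + δ)_D) / (s_B/(n + δ)_B) ]^1.3333.
s_D/(n + δ)_D = 0.18/0.117 = 1.5385; s_B/(n + δ)_B = 0.18/0.107 = 1.6822.
Ratio = (1.5385/1.6822)^1.3333 = 0.9146^1.3333 ≈ 0.8878

k*_D / k*_B ≈ 0.89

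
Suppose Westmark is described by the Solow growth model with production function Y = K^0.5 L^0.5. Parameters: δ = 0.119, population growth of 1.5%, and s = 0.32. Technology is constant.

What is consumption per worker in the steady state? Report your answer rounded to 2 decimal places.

At the steady state, Δk = 0, so s·k^α = (n + δ)·k.
Dividing both sides by k: k^(1−α) = s / (n + δ).
k^0.5 = 0.32 / (0.015 + 0.119) = 0.32 / 0.134 = 2.3881
k* = 2.3881^(1/0.5) ≈ 5.7030
y* = (k*)^α = 5.7030^0.5 ≈ 2.3881
c* = (1 − s)·y* = (1 − 0.32) × 2.3881 ≈ 1.6239

c* = 1.62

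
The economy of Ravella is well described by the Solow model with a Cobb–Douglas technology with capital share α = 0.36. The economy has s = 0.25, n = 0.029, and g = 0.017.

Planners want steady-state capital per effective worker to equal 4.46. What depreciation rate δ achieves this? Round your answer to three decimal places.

δ ≈ 0.050

Steady state requires s·f(k) = (n + g + δ)·k, i.e. s·k^α = (n + g + δ)·k.
So s / (n + g + δ) = (k*)^(1−α) = 4.46^0.64 = 2.6036.
Therefore n + g + δ = s / 2.6036 = 0.25 / 2.6036 = 0.0960, so δ = 0.0960 − 0.046 = 0.0500.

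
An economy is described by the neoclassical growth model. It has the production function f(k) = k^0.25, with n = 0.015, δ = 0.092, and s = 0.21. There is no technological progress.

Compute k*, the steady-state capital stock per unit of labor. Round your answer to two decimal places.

At the steady state, Δk = 0, so s·k^α = (n + δ)·k.
Rearranging, k^(1−α) = s / (n + δ).
k^0.75 = 0.21 / (0.015 + 0.092) = 0.21 / 0.107 = 1.9626
k* = 1.9626^(1/0.75) ≈ 2.4572

k* = 2.46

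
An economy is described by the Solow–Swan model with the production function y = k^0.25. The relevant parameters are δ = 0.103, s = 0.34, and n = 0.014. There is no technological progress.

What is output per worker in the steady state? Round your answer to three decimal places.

At the steady state, Δk = 0, so s·k^α = (n + δ)·k.
Rearranging, k^(1−α) = s / (n + δ).
k^0.75 = 0.34 / (0.014 + 0.103) = 0.34 / 0.117 = 2.9060
k* = 2.9060^(1/0.75) ≈ 4.1469
y* = (k*)^α = 4.1469^0.25 ≈ 1.4270

y* ≈ 1.427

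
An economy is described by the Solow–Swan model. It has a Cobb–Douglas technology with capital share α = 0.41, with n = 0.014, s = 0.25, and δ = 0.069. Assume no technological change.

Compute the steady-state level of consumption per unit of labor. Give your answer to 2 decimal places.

c* = 1.61

In steady state, investment equals break-even investment: s·k^α = (n + δ)·k.
Rearranging, k^(1−α) = s / (n + δ).
k^0.59 = 0.25 / (0.014 + 0.069) = 0.25 / 0.083 = 3.0120
k* = 3.0120^(1/0.59) ≈ 6.4807
y* = (k*)^α = 6.4807^0.41 ≈ 2.1516
c* = (1 − s)·y* = (1 − 0.25) × 2.1516 ≈ 1.6137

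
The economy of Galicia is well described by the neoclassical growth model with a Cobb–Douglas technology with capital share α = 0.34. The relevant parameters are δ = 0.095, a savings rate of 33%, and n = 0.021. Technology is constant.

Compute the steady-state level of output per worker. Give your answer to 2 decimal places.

In steady state, investment equals break-even investment: s·k^α = (n + δ)·k.
Dividing both sides by k: k^(1−α) = s / (n + δ).
k^0.66 = 0.33 / (0.021 + 0.095) = 0.33 / 0.116 = 2.8448
k* = 2.8448^(1/0.66) ≈ 4.8748
y* = (k*)^α = 4.8748^0.34 ≈ 1.7136

y* ≈ 1.71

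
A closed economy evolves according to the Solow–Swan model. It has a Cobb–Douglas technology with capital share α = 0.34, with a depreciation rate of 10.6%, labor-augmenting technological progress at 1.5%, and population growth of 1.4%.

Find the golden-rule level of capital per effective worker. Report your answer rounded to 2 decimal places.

k_gold ≈ 4.05

The golden rule sets f'(k) = n + g + δ, i.e. α·k^(α−1) = n + g + δ.
So k^(1−α) = α / (n + g + δ) = 0.34 / 0.135 = 2.5185.
k_gold = 2.5185^(1/0.66) ≈ 4.0531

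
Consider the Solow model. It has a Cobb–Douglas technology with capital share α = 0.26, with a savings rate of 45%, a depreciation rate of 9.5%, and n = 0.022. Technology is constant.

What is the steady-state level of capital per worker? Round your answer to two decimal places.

At the steady state, Δk = 0, so s·k^α = (n + δ)·k.
Rearranging, k^(1−α) = s / (n + δ).
k^0.74 = 0.45 / (0.022 + 0.095) = 0.45 / 0.117 = 3.8462
k* = 3.8462^(1/0.74) ≈ 6.1742

k* = 6.17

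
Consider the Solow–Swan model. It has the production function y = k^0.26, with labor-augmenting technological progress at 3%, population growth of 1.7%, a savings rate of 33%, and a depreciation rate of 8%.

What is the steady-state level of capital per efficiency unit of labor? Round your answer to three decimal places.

At the steady state, Δk = 0, so s·k^α = (n + g + δ)·k.
Dividing both sides by k: k^(1−α) = s / (n + g + δ).
k^0.74 = 0.33 / (0.017 + 0.030 + 0.080) = 0.33 / 0.127 = 2.5984
k* = 2.5984^(1/0.74) ≈ 3.6342

k* ≈ 3.634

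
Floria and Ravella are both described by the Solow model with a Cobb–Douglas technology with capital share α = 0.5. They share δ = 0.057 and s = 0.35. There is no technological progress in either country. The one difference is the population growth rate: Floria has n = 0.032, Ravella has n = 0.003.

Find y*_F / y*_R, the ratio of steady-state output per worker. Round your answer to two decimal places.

Steady-state y* = [s/(n + δ)]^(α/(1−α)), so the ratio is [ (s_F/(n + δ)_F) / (s_R/(n + δ)_R) ]^1.
s_F/(n + δ)_F = 0.35/0.089 = 3.9326; s_R/(n + δ)_R = 0.35/0.060 = 5.8333.
Ratio = (3.9326/5.8333)^1 = 0.6742^1 ≈ 0.6742

ratio ≈ 0.67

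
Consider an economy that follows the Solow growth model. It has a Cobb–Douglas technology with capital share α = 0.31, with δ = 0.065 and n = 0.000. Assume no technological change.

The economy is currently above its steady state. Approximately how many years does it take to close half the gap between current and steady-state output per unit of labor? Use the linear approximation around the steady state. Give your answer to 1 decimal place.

Near the steady state the convergence rate is λ = (1 − α)(n + δ).
λ = (1 − 0.31) × 0.065 = 0.69 × 0.065 = 0.04485
Half-life = ln 2 / λ = 0.6931 / 0.04485 ≈ 15.45 years

half-life ≈ 15.5 years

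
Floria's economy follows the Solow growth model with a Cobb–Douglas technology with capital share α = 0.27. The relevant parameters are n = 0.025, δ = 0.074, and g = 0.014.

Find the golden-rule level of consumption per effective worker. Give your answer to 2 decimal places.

c_gold ≈ 1.01

At the golden rule, f'(k) = n + g + δ, so α·k^(α−1) = n + g + δ and k_gold = (α/(n + g + δ))^(1/(1−α)).
k_gold = (0.27/0.113)^(1/0.73) = 2.3894^1.3699 ≈ 3.2978
c_gold = f(k_gold) − (n + g + δ)·k_gold = 1.3801 − 0.113×3.2978 ≈ 1.0074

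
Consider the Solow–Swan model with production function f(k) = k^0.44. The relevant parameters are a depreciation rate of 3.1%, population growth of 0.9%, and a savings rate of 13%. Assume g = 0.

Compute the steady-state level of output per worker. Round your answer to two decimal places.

Steady state requires s·f(k) = (n + δ)·k, i.e. s·k^α = (n + δ)·k.
Dividing both sides by k: k^(1−α) = s / (n + δ).
k^0.56 = 0.13 / (0.009 + 0.031) = 0.13 / 0.040 = 3.2500
k* = 3.2500^(1/0.56) ≈ 8.2050
y* = (k*)^α = 8.2050^0.44 ≈ 2.5246

y* ≈ 2.52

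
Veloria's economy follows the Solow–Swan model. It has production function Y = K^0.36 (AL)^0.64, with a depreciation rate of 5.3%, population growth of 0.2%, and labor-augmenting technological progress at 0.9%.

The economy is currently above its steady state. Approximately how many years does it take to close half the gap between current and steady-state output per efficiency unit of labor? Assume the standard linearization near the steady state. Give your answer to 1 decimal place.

Near the steady state the convergence rate is λ = (1 − α)(n + g + δ).
λ = (1 − 0.36) × 0.064 = 0.64 × 0.064 = 0.04096
Half-life = ln 2 / λ = 0.6931 / 0.04096 ≈ 16.92 years

half-life ≈ 16.9 years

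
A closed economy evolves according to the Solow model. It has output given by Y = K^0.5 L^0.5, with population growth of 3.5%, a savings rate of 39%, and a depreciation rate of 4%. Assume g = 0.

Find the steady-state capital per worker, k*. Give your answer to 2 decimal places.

k* ≈ 27.04

In steady state, investment equals break-even investment: s·k^α = (n + δ)·k.
Dividing both sides by k: k^(1−α) = s / (n + δ).
k^0.5 = 0.39 / (0.035 + 0.040) = 0.39 / 0.075 = 5.2000
k* = 5.2000^(1/0.5) ≈ 27.0400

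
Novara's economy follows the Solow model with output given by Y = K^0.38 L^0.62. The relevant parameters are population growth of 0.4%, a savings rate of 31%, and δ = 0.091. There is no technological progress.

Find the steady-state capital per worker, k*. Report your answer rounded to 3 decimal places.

k* = 6.737

At the steady state, Δk = 0, so s·k^α = (n + δ)·k.
Dividing both sides by k: k^(1−α) = s / (n + δ).
k^0.62 = 0.31 / (0.004 + 0.091) = 0.31 / 0.095 = 3.2632
k* = 3.2632^(1/0.62) ≈ 6.7369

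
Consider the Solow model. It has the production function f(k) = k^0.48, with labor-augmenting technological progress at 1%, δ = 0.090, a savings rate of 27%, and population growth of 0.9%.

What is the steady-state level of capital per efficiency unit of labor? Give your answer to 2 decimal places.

k* = 5.72

In steady state, investment equals break-even investment: s·k^α = (n + g + δ)·k.
Rearranging, k^(1−α) = s / (n + g + δ).
k^0.52 = 0.27 / (0.009 + 0.010 + 0.090) = 0.27 / 0.109 = 2.4771
k* = 2.4771^(1/0.52) ≈ 5.7225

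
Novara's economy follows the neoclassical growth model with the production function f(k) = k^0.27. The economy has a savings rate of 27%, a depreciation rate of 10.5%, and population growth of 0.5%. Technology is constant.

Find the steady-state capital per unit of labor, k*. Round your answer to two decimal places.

k* = 3.42

Steady state requires s·f(k) = (n + δ)·k, i.e. s·k^α = (n + δ)·k.
Rearranging, k^(1−α) = s / (n + δ).
k^0.73 = 0.27 / (0.005 + 0.105) = 0.27 / 0.110 = 2.4545
k* = 2.4545^(1/0.73) ≈ 3.4213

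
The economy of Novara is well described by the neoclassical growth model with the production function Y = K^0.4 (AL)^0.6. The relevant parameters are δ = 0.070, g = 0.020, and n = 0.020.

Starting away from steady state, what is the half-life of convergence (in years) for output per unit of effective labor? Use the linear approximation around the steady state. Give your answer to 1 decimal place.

Near the steady state the convergence rate is λ = (1 − α)(n + g + δ).
λ = (1 − 0.4) × 0.110 = 0.6 × 0.110 = 0.0660
Half-life = ln 2 / λ = 0.6931 / 0.0660 ≈ 10.50 years

about 10.5 years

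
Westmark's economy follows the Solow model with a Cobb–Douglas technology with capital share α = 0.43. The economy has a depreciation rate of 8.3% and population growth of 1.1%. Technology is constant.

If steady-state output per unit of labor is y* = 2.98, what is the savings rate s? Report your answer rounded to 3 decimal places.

s ≈ 0.400

At the steady state, Δk = 0, so s·k^α = (n + δ)·k.
Since y* = [s/(n + δ)]^(α/(1−α)), we have s/(n + δ) = (y*)^((1−α)/α) = 2.98^1.3256 = 4.2523.
Therefore s = 4.2523 × (n + δ) = 4.2523 × 0.094 = 0.3997.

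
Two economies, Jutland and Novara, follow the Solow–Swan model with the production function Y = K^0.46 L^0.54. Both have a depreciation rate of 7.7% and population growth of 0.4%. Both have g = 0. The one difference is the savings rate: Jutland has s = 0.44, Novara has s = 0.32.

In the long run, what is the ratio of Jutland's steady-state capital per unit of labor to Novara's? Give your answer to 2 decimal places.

Steady-state k* = [s/(n + δ)]^(1/(1−α)), so the ratio is [ (s_J/(n + δ)_J) / (s_N/(n + δ)_N) ]^1.8519.
s_J/(n + δ)_J = 0.44/0.081 = 5.4321; s_N/(n + δ)_N = 0.32/0.081 = 3.9506.
Ratio = (5.4321/3.9506)^1.8519 = 1.3750^1.8519 ≈ 1.8035

k*_J / k*_N ≈ 1.80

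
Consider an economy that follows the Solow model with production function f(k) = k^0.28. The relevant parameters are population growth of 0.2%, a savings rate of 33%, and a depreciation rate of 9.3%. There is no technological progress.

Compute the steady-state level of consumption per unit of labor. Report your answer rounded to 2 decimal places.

At the steady state, Δk = 0, so s·k^α = (n + δ)·k.
Dividing both sides by k: k^(1−α) = s / (n + δ).
k^0.72 = 0.33 / (0.002 + 0.093) = 0.33 / 0.095 = 3.4737
k* = 3.4737^(1/0.72) ≈ 5.6377
y* = (k*)^α = 5.6377^0.28 ≈ 1.6230
c* = (1 − s)·y* = (1 − 0.33) × 1.6230 ≈ 1.0874

c* = 1.09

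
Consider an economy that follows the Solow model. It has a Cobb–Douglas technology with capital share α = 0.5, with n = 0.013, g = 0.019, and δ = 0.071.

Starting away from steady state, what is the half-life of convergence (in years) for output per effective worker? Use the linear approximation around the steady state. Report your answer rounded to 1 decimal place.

half-life ≈ 13.5 years

Near the steady state the convergence rate is λ = (1 − α)(n + g + δ).
λ = (1 − 0.5) × 0.103 = 0.5 × 0.103 = 0.0515
Half-life = ln 2 / λ = 0.6931 / 0.0515 ≈ 13.46 years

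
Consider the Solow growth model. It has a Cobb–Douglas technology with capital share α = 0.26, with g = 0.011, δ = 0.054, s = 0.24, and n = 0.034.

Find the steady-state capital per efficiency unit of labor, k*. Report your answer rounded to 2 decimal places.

k* = 3.31

Steady state requires s·f(k) = (n + g + δ)·k, i.e. s·k^α = (n + g + δ)·k.
Rearranging, k^(1−α) = s / (n + g + δ).
k^0.74 = 0.24 / (0.034 + 0.011 + 0.054) = 0.24 / 0.099 = 2.4242
k* = 2.4242^(1/0.74) ≈ 3.3089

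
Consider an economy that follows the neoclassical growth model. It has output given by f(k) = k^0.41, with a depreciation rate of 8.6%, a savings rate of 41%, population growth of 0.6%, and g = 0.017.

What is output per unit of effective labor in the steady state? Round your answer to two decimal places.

y* ≈ 2.51

At the steady state, Δk = 0, so s·k^α = (n + g + δ)·k.
Dividing both sides by k: k^(1−α) = s / (n + g + δ).
k^0.59 = 0.41 / (0.006 + 0.017 + 0.086) = 0.41 / 0.109 = 3.7615
k* = 3.7615^(1/0.59) ≈ 9.4447
y* = (k*)^α = 9.4447^0.41 ≈ 2.5109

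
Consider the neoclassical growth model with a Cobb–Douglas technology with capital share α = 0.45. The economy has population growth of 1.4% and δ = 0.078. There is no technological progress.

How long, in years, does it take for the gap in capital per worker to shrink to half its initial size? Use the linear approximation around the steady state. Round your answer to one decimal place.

half-life ≈ 13.7 years

Near the steady state the convergence rate is λ = (1 − α)(n + δ).
λ = (1 − 0.45) × 0.092 = 0.55 × 0.092 = 0.0506
Half-life = ln 2 / λ = 0.6931 / 0.0506 ≈ 13.70 years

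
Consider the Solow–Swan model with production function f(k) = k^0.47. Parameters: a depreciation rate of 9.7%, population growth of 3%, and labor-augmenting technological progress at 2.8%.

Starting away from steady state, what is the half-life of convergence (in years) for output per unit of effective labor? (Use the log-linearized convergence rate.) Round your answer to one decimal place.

Near the steady state the convergence rate is λ = (1 − α)(n + g + δ).
λ = (1 − 0.47) × 0.155 = 0.53 × 0.155 = 0.08215
Half-life = ln 2 / λ = 0.6931 / 0.08215 ≈ 8.44 years

about 8.4 years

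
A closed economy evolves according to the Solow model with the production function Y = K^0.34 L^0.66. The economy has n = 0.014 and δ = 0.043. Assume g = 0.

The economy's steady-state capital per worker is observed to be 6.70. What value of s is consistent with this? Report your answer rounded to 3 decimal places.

s ≈ 0.200

In steady state, investment equals break-even investment: s·k^α = (n + δ)·k.
So s / (n + δ) = (k*)^(1−α) = 6.70^0.66 = 3.5092.
Therefore s = 3.5092 × (n + δ) = 3.5092 × 0.057 = 0.2000.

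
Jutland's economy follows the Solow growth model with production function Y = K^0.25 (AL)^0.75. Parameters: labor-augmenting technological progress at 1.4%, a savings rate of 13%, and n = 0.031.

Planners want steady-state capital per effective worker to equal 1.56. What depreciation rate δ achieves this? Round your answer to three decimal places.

Steady state requires s·f(k) = (n + g + δ)·k, i.e. s·k^α = (n + g + δ)·k.
So s / (n + g + δ) = (k*)^(1−α) = 1.56^0.75 = 1.3959.
Therefore n + g + δ = s / 1.3959 = 0.13 / 1.3959 = 0.0931, so δ = 0.0931 − 0.045 = 0.0481.

δ ≈ 0.048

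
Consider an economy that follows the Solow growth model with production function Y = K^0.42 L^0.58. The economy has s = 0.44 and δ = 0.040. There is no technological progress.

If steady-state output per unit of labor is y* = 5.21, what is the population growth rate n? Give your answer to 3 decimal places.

n ≈ 0.005

At the steady state, Δk = 0, so s·k^α = (n + δ)·k.
Since y* = [s/(n + δ)]^(α/(1−α)), we have s/(n + δ) = (y*)^((1−α)/α) = 5.21^1.381 = 9.7713.
Therefore n + δ = s / 9.7713 = 0.44 / 9.7713 = 0.0450, so n = 0.0450 − 0.040 = 0.0050.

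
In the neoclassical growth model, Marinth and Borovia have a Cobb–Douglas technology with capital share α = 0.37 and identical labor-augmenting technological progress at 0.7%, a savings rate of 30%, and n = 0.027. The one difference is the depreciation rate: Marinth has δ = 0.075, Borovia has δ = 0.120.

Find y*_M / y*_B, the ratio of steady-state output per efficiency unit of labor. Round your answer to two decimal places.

Steady-state y* = [s/(n + g + δ)]^(α/(1−α)), so the ratio is [ (s_M/(n + g + δ)_M) / (s_B/(n + g + δ)_B) ]^0.5873.
s_M/(n + g + δ)_M = 0.30/0.109 = 2.7523; s_B/(n + g + δ)_B = 0.30/0.154 = 1.9481.
Ratio = (2.7523/1.9481)^0.5873 = 1.4128^0.5873 ≈ 1.2250

y*_M / y*_B ≈ 1.23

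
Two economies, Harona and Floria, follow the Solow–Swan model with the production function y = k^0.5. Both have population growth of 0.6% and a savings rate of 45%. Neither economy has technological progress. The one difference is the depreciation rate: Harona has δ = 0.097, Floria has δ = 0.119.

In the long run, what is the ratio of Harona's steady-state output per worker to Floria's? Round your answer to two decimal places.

y*_H / y*_F ≈ 1.21

Steady-state y* = [s/(n + δ)]^(α/(1−α)), so the ratio is [ (s_H/(n + δ)_H) / (s_F/(n + δ)_F) ]^1.
s_H/(n + δ)_H = 0.45/0.103 = 4.3689; s_F/(n + δ)_F = 0.45/0.125 = 3.6000.
Ratio = (4.3689/3.6000)^1 = 1.2136^1 ≈ 1.2136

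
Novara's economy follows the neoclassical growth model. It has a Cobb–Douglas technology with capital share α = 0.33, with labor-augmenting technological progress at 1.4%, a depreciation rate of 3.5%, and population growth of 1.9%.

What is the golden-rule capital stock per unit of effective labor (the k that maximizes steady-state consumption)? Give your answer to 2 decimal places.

k_gold ≈ 10.57

The golden rule sets f'(k) = n + g + δ, i.e. α·k^(α−1) = n + g + δ.
So k^(1−α) = α / (n + g + δ) = 0.33 / 0.068 = 4.8529.
k_gold = 4.8529^(1/0.67) ≈ 10.5653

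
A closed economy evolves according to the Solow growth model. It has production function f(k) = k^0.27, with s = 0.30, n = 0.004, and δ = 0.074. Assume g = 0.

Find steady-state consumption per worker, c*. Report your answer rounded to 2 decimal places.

c* = 1.15

In steady state, investment equals break-even investment: s·k^α = (n + δ)·k.
Rearranging, k^(1−α) = s / (n + δ).
k^0.73 = 0.30 / (0.004 + 0.074) = 0.30 / 0.078 = 3.8462
k* = 3.8462^(1/0.73) ≈ 6.3301
y* = (k*)^α = 6.3301^0.27 ≈ 1.6458
c* = (1 − s)·y* = (1 − 0.30) × 1.6458 ≈ 1.1521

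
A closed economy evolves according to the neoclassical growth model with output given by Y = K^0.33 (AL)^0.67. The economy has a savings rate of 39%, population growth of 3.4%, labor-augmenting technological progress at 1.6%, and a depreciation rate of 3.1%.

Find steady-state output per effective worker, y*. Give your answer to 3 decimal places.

y* ≈ 2.169

In steady state, investment equals break-even investment: s·k^α = (n + g + δ)·k.
Rearranging, k^(1−α) = s / (n + g + δ).
k^0.67 = 0.39 / (0.034 + 0.016 + 0.031) = 0.39 / 0.081 = 4.8148
k* = 4.8148^(1/0.67) ≈ 10.4418
y* = (k*)^α = 10.4418^0.33 ≈ 2.1687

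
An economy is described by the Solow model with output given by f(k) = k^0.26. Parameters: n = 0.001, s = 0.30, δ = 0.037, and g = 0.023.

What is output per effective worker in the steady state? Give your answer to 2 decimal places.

y* ≈ 1.75

At the steady state, Δk = 0, so s·k^α = (n + g + δ)·k.
Dividing both sides by k: k^(1−α) = s / (n + g + δ).
k^0.74 = 0.30 / (0.001 + 0.023 + 0.037) = 0.30 / 0.061 = 4.9180
k* = 4.9180^(1/0.74) ≈ 8.6070
y* = (k*)^α = 8.6070^0.26 ≈ 1.7501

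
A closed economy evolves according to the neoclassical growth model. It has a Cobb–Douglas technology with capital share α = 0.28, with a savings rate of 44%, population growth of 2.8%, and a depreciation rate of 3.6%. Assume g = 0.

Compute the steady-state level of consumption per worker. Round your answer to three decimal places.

c* ≈ 1.185

Steady state requires s·f(k) = (n + δ)·k, i.e. s·k^α = (n + δ)·k.
Rearranging, k^(1−α) = s / (n + δ).
k^0.72 = 0.44 / (0.028 + 0.036) = 0.44 / 0.064 = 6.8750
k* = 6.8750^(1/0.72) ≈ 14.5505
y* = (k*)^α = 14.5505^0.28 ≈ 2.1164
c* = (1 − s)·y* = (1 − 0.44) × 2.1164 ≈ 1.1852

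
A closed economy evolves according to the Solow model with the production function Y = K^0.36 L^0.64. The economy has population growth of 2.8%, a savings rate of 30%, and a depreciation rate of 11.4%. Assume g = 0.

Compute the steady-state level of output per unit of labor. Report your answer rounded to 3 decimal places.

y* ≈ 1.523

In steady state, investment equals break-even investment: s·k^α = (n + δ)·k.
Rearranging, k^(1−α) = s / (n + δ).
k^0.64 = 0.30 / (0.028 + 0.114) = 0.30 / 0.142 = 2.1127
k* = 2.1127^(1/0.64) ≈ 3.2178
y* = (k*)^α = 3.2178^0.36 ≈ 1.5231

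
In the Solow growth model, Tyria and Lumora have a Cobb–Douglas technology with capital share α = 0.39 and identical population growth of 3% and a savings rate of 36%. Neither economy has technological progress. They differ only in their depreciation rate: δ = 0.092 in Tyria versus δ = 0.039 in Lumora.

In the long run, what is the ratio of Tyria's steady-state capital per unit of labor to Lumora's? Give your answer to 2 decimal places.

ratio ≈ 0.39

Steady-state k* = [s/(n + δ)]^(1/(1−α)), so the ratio is [ (s_T/(n + δ)_T) / (s_L/(n + δ)_L) ]^1.6393.
s_T/(n + δ)_T = 0.36/0.122 = 2.9508; s_L/(n + δ)_L = 0.36/0.069 = 5.2174.
Ratio = (2.9508/5.2174)^1.6393 = 0.5656^1.6393 ≈ 0.3929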